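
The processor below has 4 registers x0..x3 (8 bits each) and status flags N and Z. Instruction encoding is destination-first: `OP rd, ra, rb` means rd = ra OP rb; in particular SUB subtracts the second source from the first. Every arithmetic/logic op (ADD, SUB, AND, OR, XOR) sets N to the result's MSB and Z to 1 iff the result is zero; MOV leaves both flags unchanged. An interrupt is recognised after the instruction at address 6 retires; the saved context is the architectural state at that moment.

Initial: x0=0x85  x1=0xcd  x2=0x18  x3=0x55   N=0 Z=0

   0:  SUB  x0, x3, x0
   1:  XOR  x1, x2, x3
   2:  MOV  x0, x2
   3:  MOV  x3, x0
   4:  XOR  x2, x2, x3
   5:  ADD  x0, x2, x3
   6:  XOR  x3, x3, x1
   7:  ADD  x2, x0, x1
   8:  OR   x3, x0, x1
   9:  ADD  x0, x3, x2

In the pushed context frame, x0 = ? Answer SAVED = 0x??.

after  0: x0=0xd0 x1=0xcd x2=0x18 x3=0x55  N=1 Z=0
after  1: x0=0xd0 x1=0x4d x2=0x18 x3=0x55  N=0 Z=0
after  2: x0=0x18 x1=0x4d x2=0x18 x3=0x55  N=0 Z=0
after  3: x0=0x18 x1=0x4d x2=0x18 x3=0x18  N=0 Z=0
after  4: x0=0x18 x1=0x4d x2=0x00 x3=0x18  N=0 Z=1
after  5: x0=0x18 x1=0x4d x2=0x00 x3=0x18  N=0 Z=0
after  6: x0=0x18 x1=0x4d x2=0x00 x3=0x55  N=0 Z=0
-- IRQ taken; context saved, return-PC = 7 --

SAVED = 0x18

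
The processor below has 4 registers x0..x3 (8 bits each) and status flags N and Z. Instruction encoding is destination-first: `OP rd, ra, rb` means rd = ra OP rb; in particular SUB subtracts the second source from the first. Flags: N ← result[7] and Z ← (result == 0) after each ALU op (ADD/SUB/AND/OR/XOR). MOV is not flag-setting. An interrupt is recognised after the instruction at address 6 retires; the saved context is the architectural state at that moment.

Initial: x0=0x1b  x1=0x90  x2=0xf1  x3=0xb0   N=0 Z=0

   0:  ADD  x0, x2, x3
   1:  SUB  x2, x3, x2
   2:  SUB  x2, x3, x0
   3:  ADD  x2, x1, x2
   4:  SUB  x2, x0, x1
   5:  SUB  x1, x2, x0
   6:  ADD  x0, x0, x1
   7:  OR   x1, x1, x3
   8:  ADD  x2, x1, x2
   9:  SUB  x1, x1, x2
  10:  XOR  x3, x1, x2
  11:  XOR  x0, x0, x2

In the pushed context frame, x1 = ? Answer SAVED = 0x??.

after  0: x0=0xa1 x1=0x90 x2=0xf1 x3=0xb0  N=1 Z=0
after  1: x0=0xa1 x1=0x90 x2=0xbf x3=0xb0  N=1 Z=0
after  2: x0=0xa1 x1=0x90 x2=0x0f x3=0xb0  N=0 Z=0
after  3: x0=0xa1 x1=0x90 x2=0x9f x3=0xb0  N=1 Z=0
after  4: x0=0xa1 x1=0x90 x2=0x11 x3=0xb0  N=0 Z=0
after  5: x0=0xa1 x1=0x70 x2=0x11 x3=0xb0  N=0 Z=0
after  6: x0=0x11 x1=0x70 x2=0x11 x3=0xb0  N=0 Z=0
-- IRQ taken; context saved, return-PC = 7 --

SAVED = 0x70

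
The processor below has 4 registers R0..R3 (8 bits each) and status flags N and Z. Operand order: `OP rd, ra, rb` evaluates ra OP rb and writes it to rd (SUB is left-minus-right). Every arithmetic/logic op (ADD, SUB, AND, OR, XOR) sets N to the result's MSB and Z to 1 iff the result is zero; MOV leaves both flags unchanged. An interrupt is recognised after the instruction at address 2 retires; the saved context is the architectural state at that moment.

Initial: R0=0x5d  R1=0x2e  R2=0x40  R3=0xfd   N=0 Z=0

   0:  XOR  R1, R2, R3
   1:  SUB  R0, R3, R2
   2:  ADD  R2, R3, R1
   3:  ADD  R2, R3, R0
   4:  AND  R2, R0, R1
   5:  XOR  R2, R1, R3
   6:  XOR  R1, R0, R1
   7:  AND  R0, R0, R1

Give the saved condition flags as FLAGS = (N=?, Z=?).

after  0: R0=0x5d R1=0xbd R2=0x40 R3=0xfd  N=1 Z=0
after  1: R0=0xbd R1=0xbd R2=0x40 R3=0xfd  N=1 Z=0
after  2: R0=0xbd R1=0xbd R2=0xba R3=0xfd  N=1 Z=0
-- IRQ taken; context saved, return-PC = 3 --

FLAGS = (N=1, Z=0)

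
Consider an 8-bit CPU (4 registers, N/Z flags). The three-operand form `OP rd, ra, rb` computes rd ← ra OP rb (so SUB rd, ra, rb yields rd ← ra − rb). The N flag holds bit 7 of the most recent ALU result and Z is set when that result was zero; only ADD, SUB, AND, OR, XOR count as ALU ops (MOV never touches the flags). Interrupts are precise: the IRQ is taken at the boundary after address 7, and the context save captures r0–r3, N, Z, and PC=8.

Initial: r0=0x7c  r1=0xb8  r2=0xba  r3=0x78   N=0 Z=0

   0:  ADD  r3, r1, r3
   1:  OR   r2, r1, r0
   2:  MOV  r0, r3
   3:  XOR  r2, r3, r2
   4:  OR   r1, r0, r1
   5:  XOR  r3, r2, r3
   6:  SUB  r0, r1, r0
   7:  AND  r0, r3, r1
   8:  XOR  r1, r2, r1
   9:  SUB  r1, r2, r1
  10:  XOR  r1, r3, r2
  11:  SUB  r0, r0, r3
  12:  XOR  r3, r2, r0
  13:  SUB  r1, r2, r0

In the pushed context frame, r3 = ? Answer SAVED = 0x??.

after  0: r0=0x7c r1=0xb8 r2=0xba r3=0x30  N=0 Z=0
after  1: r0=0x7c r1=0xb8 r2=0xfc r3=0x30  N=1 Z=0
after  2: r0=0x30 r1=0xb8 r2=0xfc r3=0x30  N=1 Z=0
after  3: r0=0x30 r1=0xb8 r2=0xcc r3=0x30  N=1 Z=0
after  4: r0=0x30 r1=0xb8 r2=0xcc r3=0x30  N=1 Z=0
after  5: r0=0x30 r1=0xb8 r2=0xcc r3=0xfc  N=1 Z=0
after  6: r0=0x88 r1=0xb8 r2=0xcc r3=0xfc  N=1 Z=0
after  7: r0=0xb8 r1=0xb8 r2=0xcc r3=0xfc  N=1 Z=0
-- IRQ taken; context saved, return-PC = 8 --

SAVED = 0xfc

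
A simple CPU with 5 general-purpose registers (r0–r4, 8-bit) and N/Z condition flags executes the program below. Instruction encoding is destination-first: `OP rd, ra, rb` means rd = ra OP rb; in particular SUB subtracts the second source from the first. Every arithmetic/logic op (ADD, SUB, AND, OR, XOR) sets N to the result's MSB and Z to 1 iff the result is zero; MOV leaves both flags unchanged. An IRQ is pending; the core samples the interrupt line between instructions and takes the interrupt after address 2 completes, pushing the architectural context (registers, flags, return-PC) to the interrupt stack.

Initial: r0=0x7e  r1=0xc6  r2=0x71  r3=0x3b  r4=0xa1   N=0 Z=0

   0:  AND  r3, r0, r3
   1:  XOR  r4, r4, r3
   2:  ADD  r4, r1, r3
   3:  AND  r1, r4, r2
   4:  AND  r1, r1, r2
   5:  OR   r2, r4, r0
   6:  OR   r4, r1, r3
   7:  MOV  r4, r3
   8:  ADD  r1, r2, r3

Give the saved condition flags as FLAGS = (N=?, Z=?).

after  0: r0=0x7e r1=0xc6 r2=0x71 r3=0x3a r4=0xa1  N=0 Z=0
after  1: r0=0x7e r1=0xc6 r2=0x71 r3=0x3a r4=0x9b  N=1 Z=0
after  2: r0=0x7e r1=0xc6 r2=0x71 r3=0x3a r4=0x00  N=0 Z=1
-- IRQ taken; context saved, return-PC = 3 --

FLAGS = (N=0, Z=1)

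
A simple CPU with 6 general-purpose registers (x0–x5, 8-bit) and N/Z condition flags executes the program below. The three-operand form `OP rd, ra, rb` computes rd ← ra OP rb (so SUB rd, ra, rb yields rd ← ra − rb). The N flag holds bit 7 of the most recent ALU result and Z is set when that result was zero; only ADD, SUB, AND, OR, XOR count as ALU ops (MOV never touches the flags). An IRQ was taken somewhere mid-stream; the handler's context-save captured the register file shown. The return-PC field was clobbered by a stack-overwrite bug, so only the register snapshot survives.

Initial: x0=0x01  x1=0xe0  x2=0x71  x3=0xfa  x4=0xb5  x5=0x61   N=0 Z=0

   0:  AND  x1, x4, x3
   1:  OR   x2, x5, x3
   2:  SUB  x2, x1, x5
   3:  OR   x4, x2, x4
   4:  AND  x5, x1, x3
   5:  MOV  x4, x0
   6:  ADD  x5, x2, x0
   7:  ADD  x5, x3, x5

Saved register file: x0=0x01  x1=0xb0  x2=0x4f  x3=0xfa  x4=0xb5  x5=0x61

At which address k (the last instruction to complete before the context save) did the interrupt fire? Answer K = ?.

K = 2

after  0: x0=0x01 x1=0xb0 x2=0x71 x3=0xfa x4=0xb5 x5=0x61  N=1 Z=0
after  1: x0=0x01 x1=0xb0 x2=0xfb x3=0xfa x4=0xb5 x5=0x61  N=1 Z=0
after  2: x0=0x01 x1=0xb0 x2=0x4f x3=0xfa x4=0xb5 x5=0x61  N=0 Z=0
-- IRQ taken; context saved, return-PC = 3 --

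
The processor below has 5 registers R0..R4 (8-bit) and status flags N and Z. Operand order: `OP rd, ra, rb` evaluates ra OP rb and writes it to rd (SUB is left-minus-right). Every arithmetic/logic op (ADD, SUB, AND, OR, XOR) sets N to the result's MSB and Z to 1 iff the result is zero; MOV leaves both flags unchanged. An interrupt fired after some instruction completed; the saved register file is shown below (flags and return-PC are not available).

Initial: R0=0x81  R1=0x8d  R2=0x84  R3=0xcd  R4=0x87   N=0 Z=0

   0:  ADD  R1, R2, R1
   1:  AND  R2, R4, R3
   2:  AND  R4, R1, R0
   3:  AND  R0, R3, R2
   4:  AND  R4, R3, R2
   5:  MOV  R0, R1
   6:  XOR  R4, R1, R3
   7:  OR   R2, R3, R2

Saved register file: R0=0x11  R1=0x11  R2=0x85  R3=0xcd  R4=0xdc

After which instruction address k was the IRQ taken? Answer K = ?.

after  0: R0=0x81 R1=0x11 R2=0x84 R3=0xcd R4=0x87  N=0 Z=0
after  1: R0=0x81 R1=0x11 R2=0x85 R3=0xcd R4=0x87  N=1 Z=0
after  2: R0=0x81 R1=0x11 R2=0x85 R3=0xcd R4=0x01  N=0 Z=0
after  3: R0=0x85 R1=0x11 R2=0x85 R3=0xcd R4=0x01  N=1 Z=0
after  4: R0=0x85 R1=0x11 R2=0x85 R3=0xcd R4=0x85  N=1 Z=0
after  5: R0=0x11 R1=0x11 R2=0x85 R3=0xcd R4=0x85  N=1 Z=0
after  6: R0=0x11 R1=0x11 R2=0x85 R3=0xcd R4=0xdc  N=1 Z=0
-- IRQ taken; context saved, return-PC = 7 --

K = 6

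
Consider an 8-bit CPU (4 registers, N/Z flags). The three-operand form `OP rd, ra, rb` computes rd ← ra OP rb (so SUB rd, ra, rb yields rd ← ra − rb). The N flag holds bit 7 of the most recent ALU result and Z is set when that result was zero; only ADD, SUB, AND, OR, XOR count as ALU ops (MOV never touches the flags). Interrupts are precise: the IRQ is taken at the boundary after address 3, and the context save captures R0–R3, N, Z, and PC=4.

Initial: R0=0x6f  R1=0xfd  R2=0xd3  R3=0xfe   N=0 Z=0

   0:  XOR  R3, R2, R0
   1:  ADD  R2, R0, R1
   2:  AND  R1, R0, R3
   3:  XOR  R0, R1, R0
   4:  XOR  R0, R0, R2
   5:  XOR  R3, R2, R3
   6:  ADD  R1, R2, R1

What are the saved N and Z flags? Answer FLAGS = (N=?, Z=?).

after  0: R0=0x6f R1=0xfd R2=0xd3 R3=0xbc  N=1 Z=0
after  1: R0=0x6f R1=0xfd R2=0x6c R3=0xbc  N=0 Z=0
after  2: R0=0x6f R1=0x2c R2=0x6c R3=0xbc  N=0 Z=0
after  3: R0=0x43 R1=0x2c R2=0x6c R3=0xbc  N=0 Z=0
-- IRQ taken; context saved, return-PC = 4 --

FLAGS = (N=0, Z=0)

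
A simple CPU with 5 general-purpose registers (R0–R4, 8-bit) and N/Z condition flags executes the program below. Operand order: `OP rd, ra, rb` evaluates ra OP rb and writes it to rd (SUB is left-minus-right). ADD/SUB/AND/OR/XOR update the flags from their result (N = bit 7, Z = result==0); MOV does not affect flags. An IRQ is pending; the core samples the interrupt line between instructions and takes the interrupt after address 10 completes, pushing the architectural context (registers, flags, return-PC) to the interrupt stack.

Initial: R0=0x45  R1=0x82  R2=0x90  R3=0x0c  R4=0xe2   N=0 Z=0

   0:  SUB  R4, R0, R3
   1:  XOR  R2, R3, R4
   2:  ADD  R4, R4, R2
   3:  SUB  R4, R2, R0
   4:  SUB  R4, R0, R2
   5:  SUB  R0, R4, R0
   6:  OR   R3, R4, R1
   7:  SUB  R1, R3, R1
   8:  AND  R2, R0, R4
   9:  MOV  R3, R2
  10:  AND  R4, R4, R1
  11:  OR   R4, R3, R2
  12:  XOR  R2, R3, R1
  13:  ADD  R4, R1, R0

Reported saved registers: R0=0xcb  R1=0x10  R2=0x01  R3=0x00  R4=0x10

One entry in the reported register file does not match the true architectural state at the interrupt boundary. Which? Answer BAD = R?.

after  0: R0=0x45 R1=0x82 R2=0x90 R3=0x0c R4=0x39  N=0 Z=0
after  1: R0=0x45 R1=0x82 R2=0x35 R3=0x0c R4=0x39  N=0 Z=0
after  2: R0=0x45 R1=0x82 R2=0x35 R3=0x0c R4=0x6e  N=0 Z=0
after  3: R0=0x45 R1=0x82 R2=0x35 R3=0x0c R4=0xf0  N=1 Z=0
after  4: R0=0x45 R1=0x82 R2=0x35 R3=0x0c R4=0x10  N=0 Z=0
after  5: R0=0xcb R1=0x82 R2=0x35 R3=0x0c R4=0x10  N=1 Z=0
after  6: R0=0xcb R1=0x82 R2=0x35 R3=0x92 R4=0x10  N=1 Z=0
after  7: R0=0xcb R1=0x10 R2=0x35 R3=0x92 R4=0x10  N=0 Z=0
after  8: R0=0xcb R1=0x10 R2=0x00 R3=0x92 R4=0x10  N=0 Z=1
after  9: R0=0xcb R1=0x10 R2=0x00 R3=0x00 R4=0x10  N=0 Z=1
after 10: R0=0xcb R1=0x10 R2=0x00 R3=0x00 R4=0x10  N=0 Z=0
-- IRQ taken; context saved, return-PC = 11 --
mismatch: R2: reported 0x01 vs actual 0x00

BAD = R2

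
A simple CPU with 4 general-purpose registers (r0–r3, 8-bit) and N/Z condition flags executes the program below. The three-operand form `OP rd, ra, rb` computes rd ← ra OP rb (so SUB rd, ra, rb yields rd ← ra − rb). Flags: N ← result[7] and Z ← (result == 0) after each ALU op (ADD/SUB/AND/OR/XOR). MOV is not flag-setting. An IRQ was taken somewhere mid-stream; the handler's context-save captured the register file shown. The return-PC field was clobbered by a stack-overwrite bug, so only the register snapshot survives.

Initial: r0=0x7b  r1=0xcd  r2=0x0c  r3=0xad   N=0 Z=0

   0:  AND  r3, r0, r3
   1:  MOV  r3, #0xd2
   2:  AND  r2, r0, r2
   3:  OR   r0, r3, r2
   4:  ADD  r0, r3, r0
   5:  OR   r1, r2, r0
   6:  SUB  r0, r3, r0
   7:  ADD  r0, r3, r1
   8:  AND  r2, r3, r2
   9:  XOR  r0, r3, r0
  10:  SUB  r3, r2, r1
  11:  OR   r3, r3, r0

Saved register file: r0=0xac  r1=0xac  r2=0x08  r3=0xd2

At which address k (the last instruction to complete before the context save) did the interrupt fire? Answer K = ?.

K = 5

after  0: r0=0x7b r1=0xcd r2=0x0c r3=0x29  N=0 Z=0
after  1: r0=0x7b r1=0xcd r2=0x0c r3=0xd2  N=0 Z=0
after  2: r0=0x7b r1=0xcd r2=0x08 r3=0xd2  N=0 Z=0
after  3: r0=0xda r1=0xcd r2=0x08 r3=0xd2  N=1 Z=0
after  4: r0=0xac r1=0xcd r2=0x08 r3=0xd2  N=1 Z=0
after  5: r0=0xac r1=0xac r2=0x08 r3=0xd2  N=1 Z=0
-- IRQ taken; context saved, return-PC = 6 --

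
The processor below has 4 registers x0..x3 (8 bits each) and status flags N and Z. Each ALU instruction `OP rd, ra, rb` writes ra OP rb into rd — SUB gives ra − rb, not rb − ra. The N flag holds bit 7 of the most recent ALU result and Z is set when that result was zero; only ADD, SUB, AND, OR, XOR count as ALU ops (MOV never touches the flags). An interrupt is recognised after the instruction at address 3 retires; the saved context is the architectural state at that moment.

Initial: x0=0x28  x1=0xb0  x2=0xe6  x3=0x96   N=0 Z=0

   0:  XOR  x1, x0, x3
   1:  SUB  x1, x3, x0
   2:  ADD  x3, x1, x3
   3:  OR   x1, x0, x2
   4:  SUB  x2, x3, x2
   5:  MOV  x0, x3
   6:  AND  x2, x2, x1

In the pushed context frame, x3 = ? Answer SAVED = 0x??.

after  0: x0=0x28 x1=0xbe x2=0xe6 x3=0x96  N=1 Z=0
after  1: x0=0x28 x1=0x6e x2=0xe6 x3=0x96  N=0 Z=0
after  2: x0=0x28 x1=0x6e x2=0xe6 x3=0x04  N=0 Z=0
after  3: x0=0x28 x1=0xee x2=0xe6 x3=0x04  N=1 Z=0
-- IRQ taken; context saved, return-PC = 4 --

SAVED = 0x04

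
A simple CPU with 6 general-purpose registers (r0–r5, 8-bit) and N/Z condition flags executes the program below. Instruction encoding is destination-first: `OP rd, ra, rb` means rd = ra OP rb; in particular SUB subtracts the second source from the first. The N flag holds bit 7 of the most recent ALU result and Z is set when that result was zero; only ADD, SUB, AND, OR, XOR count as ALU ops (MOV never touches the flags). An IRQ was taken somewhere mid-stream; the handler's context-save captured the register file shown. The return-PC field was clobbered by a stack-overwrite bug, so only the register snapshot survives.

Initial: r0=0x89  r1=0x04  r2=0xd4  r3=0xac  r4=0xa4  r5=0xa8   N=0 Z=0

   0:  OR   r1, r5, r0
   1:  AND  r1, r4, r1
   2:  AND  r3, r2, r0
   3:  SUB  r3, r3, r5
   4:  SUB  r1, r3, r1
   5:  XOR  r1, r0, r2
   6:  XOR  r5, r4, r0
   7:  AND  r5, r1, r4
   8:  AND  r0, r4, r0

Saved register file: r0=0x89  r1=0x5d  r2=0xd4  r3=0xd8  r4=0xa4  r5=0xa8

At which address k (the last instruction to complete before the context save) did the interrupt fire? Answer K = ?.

K = 5

after  0: r0=0x89 r1=0xa9 r2=0xd4 r3=0xac r4=0xa4 r5=0xa8  N=1 Z=0
after  1: r0=0x89 r1=0xa0 r2=0xd4 r3=0xac r4=0xa4 r5=0xa8  N=1 Z=0
after  2: r0=0x89 r1=0xa0 r2=0xd4 r3=0x80 r4=0xa4 r5=0xa8  N=1 Z=0
after  3: r0=0x89 r1=0xa0 r2=0xd4 r3=0xd8 r4=0xa4 r5=0xa8  N=1 Z=0
after  4: r0=0x89 r1=0x38 r2=0xd4 r3=0xd8 r4=0xa4 r5=0xa8  N=0 Z=0
after  5: r0=0x89 r1=0x5d r2=0xd4 r3=0xd8 r4=0xa4 r5=0xa8  N=0 Z=0
-- IRQ taken; context saved, return-PC = 6 --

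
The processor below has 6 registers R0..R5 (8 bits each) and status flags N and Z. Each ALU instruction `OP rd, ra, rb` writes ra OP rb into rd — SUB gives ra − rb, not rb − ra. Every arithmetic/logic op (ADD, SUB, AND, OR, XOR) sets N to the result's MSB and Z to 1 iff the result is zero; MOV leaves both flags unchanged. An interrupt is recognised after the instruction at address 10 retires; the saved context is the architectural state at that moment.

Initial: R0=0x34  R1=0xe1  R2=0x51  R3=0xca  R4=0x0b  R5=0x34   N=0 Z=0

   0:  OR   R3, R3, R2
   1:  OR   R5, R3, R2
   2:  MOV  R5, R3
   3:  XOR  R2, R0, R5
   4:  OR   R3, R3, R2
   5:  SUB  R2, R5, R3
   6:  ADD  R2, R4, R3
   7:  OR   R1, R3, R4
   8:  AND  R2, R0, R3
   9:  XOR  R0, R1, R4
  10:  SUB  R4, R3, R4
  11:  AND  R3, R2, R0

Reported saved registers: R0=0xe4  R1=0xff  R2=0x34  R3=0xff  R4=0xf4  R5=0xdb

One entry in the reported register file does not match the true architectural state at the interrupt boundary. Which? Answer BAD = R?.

BAD = R0

after  0: R0=0x34 R1=0xe1 R2=0x51 R3=0xdb R4=0x0b R5=0x34  N=1 Z=0
after  1: R0=0x34 R1=0xe1 R2=0x51 R3=0xdb R4=0x0b R5=0xdb  N=1 Z=0
after  2: R0=0x34 R1=0xe1 R2=0x51 R3=0xdb R4=0x0b R5=0xdb  N=1 Z=0
after  3: R0=0x34 R1=0xe1 R2=0xef R3=0xdb R4=0x0b R5=0xdb  N=1 Z=0
after  4: R0=0x34 R1=0xe1 R2=0xef R3=0xff R4=0x0b R5=0xdb  N=1 Z=0
after  5: R0=0x34 R1=0xe1 R2=0xdc R3=0xff R4=0x0b R5=0xdb  N=1 Z=0
after  6: R0=0x34 R1=0xe1 R2=0x0a R3=0xff R4=0x0b R5=0xdb  N=0 Z=0
after  7: R0=0x34 R1=0xff R2=0x0a R3=0xff R4=0x0b R5=0xdb  N=1 Z=0
after  8: R0=0x34 R1=0xff R2=0x34 R3=0xff R4=0x0b R5=0xdb  N=0 Z=0
after  9: R0=0xf4 R1=0xff R2=0x34 R3=0xff R4=0x0b R5=0xdb  N=1 Z=0
after 10: R0=0xf4 R1=0xff R2=0x34 R3=0xff R4=0xf4 R5=0xdb  N=1 Z=0
-- IRQ taken; context saved, return-PC = 11 --
mismatch: R0: reported 0xe4 vs actual 0xf4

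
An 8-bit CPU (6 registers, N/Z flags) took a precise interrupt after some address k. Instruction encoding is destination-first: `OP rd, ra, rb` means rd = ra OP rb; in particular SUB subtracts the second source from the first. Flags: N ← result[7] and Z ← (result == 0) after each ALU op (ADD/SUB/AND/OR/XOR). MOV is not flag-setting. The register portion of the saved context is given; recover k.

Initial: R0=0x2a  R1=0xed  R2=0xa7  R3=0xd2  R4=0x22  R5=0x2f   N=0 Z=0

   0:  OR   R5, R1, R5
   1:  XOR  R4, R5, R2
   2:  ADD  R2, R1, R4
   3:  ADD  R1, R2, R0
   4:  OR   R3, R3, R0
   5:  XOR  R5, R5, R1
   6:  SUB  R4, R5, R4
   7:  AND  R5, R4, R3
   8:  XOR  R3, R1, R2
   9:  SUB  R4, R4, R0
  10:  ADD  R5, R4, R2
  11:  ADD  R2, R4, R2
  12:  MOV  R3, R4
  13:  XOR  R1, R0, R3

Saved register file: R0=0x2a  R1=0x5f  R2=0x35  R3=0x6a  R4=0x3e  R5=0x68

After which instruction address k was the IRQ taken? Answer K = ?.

K = 9

after  0: R0=0x2a R1=0xed R2=0xa7 R3=0xd2 R4=0x22 R5=0xef  N=1 Z=0
after  1: R0=0x2a R1=0xed R2=0xa7 R3=0xd2 R4=0x48 R5=0xef  N=0 Z=0
after  2: R0=0x2a R1=0xed R2=0x35 R3=0xd2 R4=0x48 R5=0xef  N=0 Z=0
after  3: R0=0x2a R1=0x5f R2=0x35 R3=0xd2 R4=0x48 R5=0xef  N=0 Z=0
after  4: R0=0x2a R1=0x5f R2=0x35 R3=0xfa R4=0x48 R5=0xef  N=1 Z=0
after  5: R0=0x2a R1=0x5f R2=0x35 R3=0xfa R4=0x48 R5=0xb0  N=1 Z=0
after  6: R0=0x2a R1=0x5f R2=0x35 R3=0xfa R4=0x68 R5=0xb0  N=0 Z=0
after  7: R0=0x2a R1=0x5f R2=0x35 R3=0xfa R4=0x68 R5=0x68  N=0 Z=0
after  8: R0=0x2a R1=0x5f R2=0x35 R3=0x6a R4=0x68 R5=0x68  N=0 Z=0
after  9: R0=0x2a R1=0x5f R2=0x35 R3=0x6a R4=0x3e R5=0x68  N=0 Z=0
-- IRQ taken; context saved, return-PC = 10 --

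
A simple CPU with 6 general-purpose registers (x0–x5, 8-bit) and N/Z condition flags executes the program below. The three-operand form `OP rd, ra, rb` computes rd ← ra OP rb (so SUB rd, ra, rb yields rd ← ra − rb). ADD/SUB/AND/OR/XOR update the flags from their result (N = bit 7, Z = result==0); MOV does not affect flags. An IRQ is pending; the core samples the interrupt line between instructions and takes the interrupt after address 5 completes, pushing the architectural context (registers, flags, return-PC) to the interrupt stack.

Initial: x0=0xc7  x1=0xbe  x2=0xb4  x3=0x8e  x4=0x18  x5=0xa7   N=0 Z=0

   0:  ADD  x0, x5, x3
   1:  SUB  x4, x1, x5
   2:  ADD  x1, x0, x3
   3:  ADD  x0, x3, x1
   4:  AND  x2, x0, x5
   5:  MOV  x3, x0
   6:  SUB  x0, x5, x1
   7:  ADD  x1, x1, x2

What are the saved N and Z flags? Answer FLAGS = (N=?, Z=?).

FLAGS = (N=0, Z=0)

after  0: x0=0x35 x1=0xbe x2=0xb4 x3=0x8e x4=0x18 x5=0xa7  N=0 Z=0
after  1: x0=0x35 x1=0xbe x2=0xb4 x3=0x8e x4=0x17 x5=0xa7  N=0 Z=0
after  2: x0=0x35 x1=0xc3 x2=0xb4 x3=0x8e x4=0x17 x5=0xa7  N=1 Z=0
after  3: x0=0x51 x1=0xc3 x2=0xb4 x3=0x8e x4=0x17 x5=0xa7  N=0 Z=0
after  4: x0=0x51 x1=0xc3 x2=0x01 x3=0x8e x4=0x17 x5=0xa7  N=0 Z=0
after  5: x0=0x51 x1=0xc3 x2=0x01 x3=0x51 x4=0x17 x5=0xa7  N=0 Z=0
-- IRQ taken; context saved, return-PC = 6 --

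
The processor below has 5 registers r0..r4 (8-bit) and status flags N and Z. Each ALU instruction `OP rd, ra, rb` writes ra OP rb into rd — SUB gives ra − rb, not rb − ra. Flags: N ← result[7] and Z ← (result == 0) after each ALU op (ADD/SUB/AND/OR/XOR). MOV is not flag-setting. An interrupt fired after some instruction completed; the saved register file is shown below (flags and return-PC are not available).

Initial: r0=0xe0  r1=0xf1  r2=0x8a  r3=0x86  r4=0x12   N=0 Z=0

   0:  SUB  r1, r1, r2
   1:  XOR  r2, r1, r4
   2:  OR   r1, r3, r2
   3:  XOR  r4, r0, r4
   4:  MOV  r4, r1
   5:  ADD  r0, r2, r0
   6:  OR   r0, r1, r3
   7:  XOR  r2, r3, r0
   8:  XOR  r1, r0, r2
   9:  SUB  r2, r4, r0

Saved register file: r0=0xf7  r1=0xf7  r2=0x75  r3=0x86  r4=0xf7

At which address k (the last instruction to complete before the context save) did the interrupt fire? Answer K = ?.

K = 6

after  0: r0=0xe0 r1=0x67 r2=0x8a r3=0x86 r4=0x12  N=0 Z=0
after  1: r0=0xe0 r1=0x67 r2=0x75 r3=0x86 r4=0x12  N=0 Z=0
after  2: r0=0xe0 r1=0xf7 r2=0x75 r3=0x86 r4=0x12  N=1 Z=0
after  3: r0=0xe0 r1=0xf7 r2=0x75 r3=0x86 r4=0xf2  N=1 Z=0
after  4: r0=0xe0 r1=0xf7 r2=0x75 r3=0x86 r4=0xf7  N=1 Z=0
after  5: r0=0x55 r1=0xf7 r2=0x75 r3=0x86 r4=0xf7  N=0 Z=0
after  6: r0=0xf7 r1=0xf7 r2=0x75 r3=0x86 r4=0xf7  N=1 Z=0
-- IRQ taken; context saved, return-PC = 7 --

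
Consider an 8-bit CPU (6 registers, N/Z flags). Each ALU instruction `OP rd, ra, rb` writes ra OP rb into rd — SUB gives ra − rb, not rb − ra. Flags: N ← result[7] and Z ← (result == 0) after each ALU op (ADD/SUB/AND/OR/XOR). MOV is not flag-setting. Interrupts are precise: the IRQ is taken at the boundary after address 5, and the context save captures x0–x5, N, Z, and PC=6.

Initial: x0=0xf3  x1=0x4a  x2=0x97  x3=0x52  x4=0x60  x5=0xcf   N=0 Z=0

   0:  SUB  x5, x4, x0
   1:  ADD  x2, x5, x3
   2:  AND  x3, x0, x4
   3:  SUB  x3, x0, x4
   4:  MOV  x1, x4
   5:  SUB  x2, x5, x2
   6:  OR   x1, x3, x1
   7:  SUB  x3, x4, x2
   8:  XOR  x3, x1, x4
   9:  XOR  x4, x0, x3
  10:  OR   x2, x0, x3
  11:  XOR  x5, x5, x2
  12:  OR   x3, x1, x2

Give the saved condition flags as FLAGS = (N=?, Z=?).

FLAGS = (N=1, Z=0)

after  0: x0=0xf3 x1=0x4a x2=0x97 x3=0x52 x4=0x60 x5=0x6d  N=0 Z=0
after  1: x0=0xf3 x1=0x4a x2=0xbf x3=0x52 x4=0x60 x5=0x6d  N=1 Z=0
after  2: x0=0xf3 x1=0x4a x2=0xbf x3=0x60 x4=0x60 x5=0x6d  N=0 Z=0
after  3: x0=0xf3 x1=0x4a x2=0xbf x3=0x93 x4=0x60 x5=0x6d  N=1 Z=0
after  4: x0=0xf3 x1=0x60 x2=0xbf x3=0x93 x4=0x60 x5=0x6d  N=1 Z=0
after  5: x0=0xf3 x1=0x60 x2=0xae x3=0x93 x4=0x60 x5=0x6d  N=1 Z=0
-- IRQ taken; context saved, return-PC = 6 --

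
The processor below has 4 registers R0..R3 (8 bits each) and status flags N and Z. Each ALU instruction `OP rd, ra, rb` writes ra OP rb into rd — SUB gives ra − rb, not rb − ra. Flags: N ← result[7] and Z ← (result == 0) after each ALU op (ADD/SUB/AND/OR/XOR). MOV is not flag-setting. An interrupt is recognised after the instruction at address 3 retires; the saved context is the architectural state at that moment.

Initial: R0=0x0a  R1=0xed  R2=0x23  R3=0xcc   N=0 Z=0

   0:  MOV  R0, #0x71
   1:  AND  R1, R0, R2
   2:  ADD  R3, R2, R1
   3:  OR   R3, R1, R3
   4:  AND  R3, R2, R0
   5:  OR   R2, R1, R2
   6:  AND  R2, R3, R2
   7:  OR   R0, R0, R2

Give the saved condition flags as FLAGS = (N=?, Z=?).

FLAGS = (N=0, Z=0)

after  0: R0=0x71 R1=0xed R2=0x23 R3=0xcc  N=0 Z=0
after  1: R0=0x71 R1=0x21 R2=0x23 R3=0xcc  N=0 Z=0
after  2: R0=0x71 R1=0x21 R2=0x23 R3=0x44  N=0 Z=0
after  3: R0=0x71 R1=0x21 R2=0x23 R3=0x65  N=0 Z=0
-- IRQ taken; context saved, return-PC = 4 --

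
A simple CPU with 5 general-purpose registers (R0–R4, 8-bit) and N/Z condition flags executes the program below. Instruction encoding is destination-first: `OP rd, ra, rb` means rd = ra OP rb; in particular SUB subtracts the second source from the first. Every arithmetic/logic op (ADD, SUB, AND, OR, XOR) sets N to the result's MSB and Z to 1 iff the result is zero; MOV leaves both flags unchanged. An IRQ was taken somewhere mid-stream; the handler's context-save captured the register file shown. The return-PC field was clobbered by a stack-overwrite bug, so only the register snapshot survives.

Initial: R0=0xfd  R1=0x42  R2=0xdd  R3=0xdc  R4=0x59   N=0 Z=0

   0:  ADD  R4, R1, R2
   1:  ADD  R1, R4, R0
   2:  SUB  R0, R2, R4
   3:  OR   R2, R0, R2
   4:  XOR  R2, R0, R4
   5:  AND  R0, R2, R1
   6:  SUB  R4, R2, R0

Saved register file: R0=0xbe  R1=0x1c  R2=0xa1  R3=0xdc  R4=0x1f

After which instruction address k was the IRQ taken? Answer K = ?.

after  0: R0=0xfd R1=0x42 R2=0xdd R3=0xdc R4=0x1f  N=0 Z=0
after  1: R0=0xfd R1=0x1c R2=0xdd R3=0xdc R4=0x1f  N=0 Z=0
after  2: R0=0xbe R1=0x1c R2=0xdd R3=0xdc R4=0x1f  N=1 Z=0
after  3: R0=0xbe R1=0x1c R2=0xff R3=0xdc R4=0x1f  N=1 Z=0
after  4: R0=0xbe R1=0x1c R2=0xa1 R3=0xdc R4=0x1f  N=1 Z=0
-- IRQ taken; context saved, return-PC = 5 --

K = 4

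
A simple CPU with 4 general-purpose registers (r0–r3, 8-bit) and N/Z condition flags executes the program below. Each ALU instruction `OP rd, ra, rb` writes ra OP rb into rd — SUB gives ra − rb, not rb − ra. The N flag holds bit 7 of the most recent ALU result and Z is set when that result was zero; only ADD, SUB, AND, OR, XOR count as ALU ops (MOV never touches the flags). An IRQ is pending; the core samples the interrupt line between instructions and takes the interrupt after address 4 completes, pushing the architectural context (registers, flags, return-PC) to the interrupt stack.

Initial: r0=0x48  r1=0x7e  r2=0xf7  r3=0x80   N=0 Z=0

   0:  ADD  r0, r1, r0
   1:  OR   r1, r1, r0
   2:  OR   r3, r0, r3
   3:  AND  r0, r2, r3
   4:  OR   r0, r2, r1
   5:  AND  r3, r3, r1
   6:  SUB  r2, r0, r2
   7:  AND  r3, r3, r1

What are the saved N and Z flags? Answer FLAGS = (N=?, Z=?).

after  0: r0=0xc6 r1=0x7e r2=0xf7 r3=0x80  N=1 Z=0
after  1: r0=0xc6 r1=0xfe r2=0xf7 r3=0x80  N=1 Z=0
after  2: r0=0xc6 r1=0xfe r2=0xf7 r3=0xc6  N=1 Z=0
after  3: r0=0xc6 r1=0xfe r2=0xf7 r3=0xc6  N=1 Z=0
after  4: r0=0xff r1=0xfe r2=0xf7 r3=0xc6  N=1 Z=0
-- IRQ taken; context saved, return-PC = 5 --

FLAGS = (N=1, Z=0)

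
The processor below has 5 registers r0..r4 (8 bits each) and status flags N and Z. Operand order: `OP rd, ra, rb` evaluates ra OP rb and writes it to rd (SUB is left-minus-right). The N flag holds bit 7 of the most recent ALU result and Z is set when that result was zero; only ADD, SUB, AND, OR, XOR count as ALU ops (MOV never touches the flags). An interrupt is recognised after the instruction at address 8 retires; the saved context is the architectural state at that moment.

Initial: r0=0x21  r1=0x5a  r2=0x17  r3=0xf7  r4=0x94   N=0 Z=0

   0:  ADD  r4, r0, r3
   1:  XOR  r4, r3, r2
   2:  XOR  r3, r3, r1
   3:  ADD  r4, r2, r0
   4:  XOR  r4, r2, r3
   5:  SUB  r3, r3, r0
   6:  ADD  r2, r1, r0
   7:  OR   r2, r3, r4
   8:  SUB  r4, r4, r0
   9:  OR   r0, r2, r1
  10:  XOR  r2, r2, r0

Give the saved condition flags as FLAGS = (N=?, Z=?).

after  0: r0=0x21 r1=0x5a r2=0x17 r3=0xf7 r4=0x18  N=0 Z=0
after  1: r0=0x21 r1=0x5a r2=0x17 r3=0xf7 r4=0xe0  N=1 Z=0
after  2: r0=0x21 r1=0x5a r2=0x17 r3=0xad r4=0xe0  N=1 Z=0
after  3: r0=0x21 r1=0x5a r2=0x17 r3=0xad r4=0x38  N=0 Z=0
after  4: r0=0x21 r1=0x5a r2=0x17 r3=0xad r4=0xba  N=1 Z=0
after  5: r0=0x21 r1=0x5a r2=0x17 r3=0x8c r4=0xba  N=1 Z=0
after  6: r0=0x21 r1=0x5a r2=0x7b r3=0x8c r4=0xba  N=0 Z=0
after  7: r0=0x21 r1=0x5a r2=0xbe r3=0x8c r4=0xba  N=1 Z=0
after  8: r0=0x21 r1=0x5a r2=0xbe r3=0x8c r4=0x99  N=1 Z=0
-- IRQ taken; context saved, return-PC = 9 --

FLAGS = (N=1, Z=0)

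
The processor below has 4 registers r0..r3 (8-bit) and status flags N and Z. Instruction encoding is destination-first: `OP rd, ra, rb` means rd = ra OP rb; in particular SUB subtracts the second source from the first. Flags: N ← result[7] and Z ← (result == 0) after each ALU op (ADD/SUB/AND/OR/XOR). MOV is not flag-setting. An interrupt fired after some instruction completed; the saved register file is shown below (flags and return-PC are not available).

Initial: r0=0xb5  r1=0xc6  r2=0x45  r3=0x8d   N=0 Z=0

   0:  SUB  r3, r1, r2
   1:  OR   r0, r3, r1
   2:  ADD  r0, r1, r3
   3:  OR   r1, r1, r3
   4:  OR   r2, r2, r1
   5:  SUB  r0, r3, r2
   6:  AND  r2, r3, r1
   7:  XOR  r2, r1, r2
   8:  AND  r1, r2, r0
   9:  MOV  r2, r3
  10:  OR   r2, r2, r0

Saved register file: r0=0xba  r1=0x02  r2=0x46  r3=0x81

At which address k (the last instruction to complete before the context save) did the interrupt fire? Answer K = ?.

K = 8

after  0: r0=0xb5 r1=0xc6 r2=0x45 r3=0x81  N=1 Z=0
after  1: r0=0xc7 r1=0xc6 r2=0x45 r3=0x81  N=1 Z=0
after  2: r0=0x47 r1=0xc6 r2=0x45 r3=0x81  N=0 Z=0
after  3: r0=0x47 r1=0xc7 r2=0x45 r3=0x81  N=1 Z=0
after  4: r0=0x47 r1=0xc7 r2=0xc7 r3=0x81  N=1 Z=0
after  5: r0=0xba r1=0xc7 r2=0xc7 r3=0x81  N=1 Z=0
after  6: r0=0xba r1=0xc7 r2=0x81 r3=0x81  N=1 Z=0
after  7: r0=0xba r1=0xc7 r2=0x46 r3=0x81  N=0 Z=0
after  8: r0=0xba r1=0x02 r2=0x46 r3=0x81  N=0 Z=0
-- IRQ taken; context saved, return-PC = 9 --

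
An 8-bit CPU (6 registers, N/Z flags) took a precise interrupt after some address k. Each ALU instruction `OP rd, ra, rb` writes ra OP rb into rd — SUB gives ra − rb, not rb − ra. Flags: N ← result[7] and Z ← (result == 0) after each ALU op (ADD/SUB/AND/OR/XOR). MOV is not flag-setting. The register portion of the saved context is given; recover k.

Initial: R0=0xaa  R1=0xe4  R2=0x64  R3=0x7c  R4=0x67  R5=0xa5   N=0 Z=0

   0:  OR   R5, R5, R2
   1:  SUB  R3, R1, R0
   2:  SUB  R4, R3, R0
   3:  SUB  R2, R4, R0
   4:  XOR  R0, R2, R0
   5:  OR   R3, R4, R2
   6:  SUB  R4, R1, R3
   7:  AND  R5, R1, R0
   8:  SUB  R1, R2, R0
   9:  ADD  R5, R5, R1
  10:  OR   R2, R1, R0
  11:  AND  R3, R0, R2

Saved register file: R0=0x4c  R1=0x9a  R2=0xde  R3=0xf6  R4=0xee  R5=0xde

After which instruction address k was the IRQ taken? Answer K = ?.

after  0: R0=0xaa R1=0xe4 R2=0x64 R3=0x7c R4=0x67 R5=0xe5  N=1 Z=0
after  1: R0=0xaa R1=0xe4 R2=0x64 R3=0x3a R4=0x67 R5=0xe5  N=0 Z=0
after  2: R0=0xaa R1=0xe4 R2=0x64 R3=0x3a R4=0x90 R5=0xe5  N=1 Z=0
after  3: R0=0xaa R1=0xe4 R2=0xe6 R3=0x3a R4=0x90 R5=0xe5  N=1 Z=0
after  4: R0=0x4c R1=0xe4 R2=0xe6 R3=0x3a R4=0x90 R5=0xe5  N=0 Z=0
after  5: R0=0x4c R1=0xe4 R2=0xe6 R3=0xf6 R4=0x90 R5=0xe5  N=1 Z=0
after  6: R0=0x4c R1=0xe4 R2=0xe6 R3=0xf6 R4=0xee R5=0xe5  N=1 Z=0
after  7: R0=0x4c R1=0xe4 R2=0xe6 R3=0xf6 R4=0xee R5=0x44  N=0 Z=0
after  8: R0=0x4c R1=0x9a R2=0xe6 R3=0xf6 R4=0xee R5=0x44  N=1 Z=0
after  9: R0=0x4c R1=0x9a R2=0xe6 R3=0xf6 R4=0xee R5=0xde  N=1 Z=0
after 10: R0=0x4c R1=0x9a R2=0xde R3=0xf6 R4=0xee R5=0xde  N=1 Z=0
-- IRQ taken; context saved, return-PC = 11 --

K = 10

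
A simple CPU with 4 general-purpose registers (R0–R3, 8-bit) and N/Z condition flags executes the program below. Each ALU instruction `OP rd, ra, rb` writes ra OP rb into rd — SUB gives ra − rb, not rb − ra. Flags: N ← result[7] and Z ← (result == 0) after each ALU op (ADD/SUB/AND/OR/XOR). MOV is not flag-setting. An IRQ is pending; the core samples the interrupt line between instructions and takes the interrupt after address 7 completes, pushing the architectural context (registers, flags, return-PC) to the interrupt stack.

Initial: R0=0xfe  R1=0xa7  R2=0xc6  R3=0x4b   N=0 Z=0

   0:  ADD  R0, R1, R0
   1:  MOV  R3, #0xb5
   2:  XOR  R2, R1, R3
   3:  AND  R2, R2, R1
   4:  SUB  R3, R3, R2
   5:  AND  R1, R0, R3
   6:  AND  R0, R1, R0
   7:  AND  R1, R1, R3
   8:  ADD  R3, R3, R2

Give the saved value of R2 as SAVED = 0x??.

after  0: R0=0xa5 R1=0xa7 R2=0xc6 R3=0x4b  N=1 Z=0
after  1: R0=0xa5 R1=0xa7 R2=0xc6 R3=0xb5  N=1 Z=0
after  2: R0=0xa5 R1=0xa7 R2=0x12 R3=0xb5  N=0 Z=0
after  3: R0=0xa5 R1=0xa7 R2=0x02 R3=0xb5  N=0 Z=0
after  4: R0=0xa5 R1=0xa7 R2=0x02 R3=0xb3  N=1 Z=0
after  5: R0=0xa5 R1=0xa1 R2=0x02 R3=0xb3  N=1 Z=0
after  6: R0=0xa1 R1=0xa1 R2=0x02 R3=0xb3  N=1 Z=0
after  7: R0=0xa1 R1=0xa1 R2=0x02 R3=0xb3  N=1 Z=0
-- IRQ taken; context saved, return-PC = 8 --

SAVED = 0x02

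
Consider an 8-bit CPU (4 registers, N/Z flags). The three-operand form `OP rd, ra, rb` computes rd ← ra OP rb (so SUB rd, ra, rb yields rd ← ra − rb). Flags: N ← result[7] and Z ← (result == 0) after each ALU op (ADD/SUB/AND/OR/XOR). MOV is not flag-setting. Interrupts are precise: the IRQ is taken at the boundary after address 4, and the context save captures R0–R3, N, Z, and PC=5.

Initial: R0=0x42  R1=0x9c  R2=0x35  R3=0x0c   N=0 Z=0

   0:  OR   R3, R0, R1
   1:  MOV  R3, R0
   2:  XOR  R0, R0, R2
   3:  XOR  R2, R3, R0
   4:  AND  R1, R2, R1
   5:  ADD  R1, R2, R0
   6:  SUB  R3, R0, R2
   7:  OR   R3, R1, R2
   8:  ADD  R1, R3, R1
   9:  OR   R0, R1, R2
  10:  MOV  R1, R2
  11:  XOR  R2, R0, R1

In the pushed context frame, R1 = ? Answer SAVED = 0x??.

SAVED = 0x14

after  0: R0=0x42 R1=0x9c R2=0x35 R3=0xde  N=1 Z=0
after  1: R0=0x42 R1=0x9c R2=0x35 R3=0x42  N=1 Z=0
after  2: R0=0x77 R1=0x9c R2=0x35 R3=0x42  N=0 Z=0
after  3: R0=0x77 R1=0x9c R2=0x35 R3=0x42  N=0 Z=0
after  4: R0=0x77 R1=0x14 R2=0x35 R3=0x42  N=0 Z=0
-- IRQ taken; context saved, return-PC = 5 --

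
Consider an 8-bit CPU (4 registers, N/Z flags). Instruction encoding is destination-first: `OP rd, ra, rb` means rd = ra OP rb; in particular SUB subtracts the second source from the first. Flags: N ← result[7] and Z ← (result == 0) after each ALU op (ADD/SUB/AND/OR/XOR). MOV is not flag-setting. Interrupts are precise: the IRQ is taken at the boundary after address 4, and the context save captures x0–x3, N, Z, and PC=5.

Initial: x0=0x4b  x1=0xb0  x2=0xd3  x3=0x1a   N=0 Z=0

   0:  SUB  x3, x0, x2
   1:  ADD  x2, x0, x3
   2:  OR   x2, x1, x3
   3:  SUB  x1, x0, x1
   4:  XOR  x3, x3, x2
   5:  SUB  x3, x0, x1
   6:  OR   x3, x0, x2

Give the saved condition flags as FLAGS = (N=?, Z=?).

FLAGS = (N=1, Z=0)

after  0: x0=0x4b x1=0xb0 x2=0xd3 x3=0x78  N=0 Z=0
after  1: x0=0x4b x1=0xb0 x2=0xc3 x3=0x78  N=1 Z=0
after  2: x0=0x4b x1=0xb0 x2=0xf8 x3=0x78  N=1 Z=0
after  3: x0=0x4b x1=0x9b x2=0xf8 x3=0x78  N=1 Z=0
after  4: x0=0x4b x1=0x9b x2=0xf8 x3=0x80  N=1 Z=0
-- IRQ taken; context saved, return-PC = 5 --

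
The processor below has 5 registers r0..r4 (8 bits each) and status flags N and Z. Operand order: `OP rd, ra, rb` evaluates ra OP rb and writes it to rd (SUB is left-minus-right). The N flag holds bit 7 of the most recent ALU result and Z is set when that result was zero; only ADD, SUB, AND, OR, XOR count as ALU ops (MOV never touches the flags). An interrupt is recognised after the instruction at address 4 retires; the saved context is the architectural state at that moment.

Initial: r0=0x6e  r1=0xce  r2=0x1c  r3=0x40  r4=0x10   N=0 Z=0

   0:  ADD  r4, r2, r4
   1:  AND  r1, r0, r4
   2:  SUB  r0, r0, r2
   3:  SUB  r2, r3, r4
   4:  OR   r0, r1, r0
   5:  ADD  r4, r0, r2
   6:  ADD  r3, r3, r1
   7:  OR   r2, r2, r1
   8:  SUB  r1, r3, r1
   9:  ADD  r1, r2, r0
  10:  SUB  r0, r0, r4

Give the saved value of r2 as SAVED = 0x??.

after  0: r0=0x6e r1=0xce r2=0x1c r3=0x40 r4=0x2c  N=0 Z=0
after  1: r0=0x6e r1=0x2c r2=0x1c r3=0x40 r4=0x2c  N=0 Z=0
after  2: r0=0x52 r1=0x2c r2=0x1c r3=0x40 r4=0x2c  N=0 Z=0
after  3: r0=0x52 r1=0x2c r2=0x14 r3=0x40 r4=0x2c  N=0 Z=0
after  4: r0=0x7e r1=0x2c r2=0x14 r3=0x40 r4=0x2c  N=0 Z=0
-- IRQ taken; context saved, return-PC = 5 --

SAVED = 0x14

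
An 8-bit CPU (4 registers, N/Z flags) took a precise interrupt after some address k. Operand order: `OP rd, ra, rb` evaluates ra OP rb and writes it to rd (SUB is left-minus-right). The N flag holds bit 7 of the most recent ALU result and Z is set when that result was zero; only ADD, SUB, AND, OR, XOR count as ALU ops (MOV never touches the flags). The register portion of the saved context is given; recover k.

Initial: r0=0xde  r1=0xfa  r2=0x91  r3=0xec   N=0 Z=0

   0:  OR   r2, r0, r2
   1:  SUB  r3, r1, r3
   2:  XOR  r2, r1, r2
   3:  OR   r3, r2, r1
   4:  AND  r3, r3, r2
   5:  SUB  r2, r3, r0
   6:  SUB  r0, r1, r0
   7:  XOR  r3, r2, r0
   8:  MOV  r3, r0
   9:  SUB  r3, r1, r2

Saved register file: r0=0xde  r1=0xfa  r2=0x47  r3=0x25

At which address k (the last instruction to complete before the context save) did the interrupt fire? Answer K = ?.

after  0: r0=0xde r1=0xfa r2=0xdf r3=0xec  N=1 Z=0
after  1: r0=0xde r1=0xfa r2=0xdf r3=0x0e  N=0 Z=0
after  2: r0=0xde r1=0xfa r2=0x25 r3=0x0e  N=0 Z=0
after  3: r0=0xde r1=0xfa r2=0x25 r3=0xff  N=1 Z=0
after  4: r0=0xde r1=0xfa r2=0x25 r3=0x25  N=0 Z=0
after  5: r0=0xde r1=0xfa r2=0x47 r3=0x25  N=0 Z=0
-- IRQ taken; context saved, return-PC = 6 --

K = 5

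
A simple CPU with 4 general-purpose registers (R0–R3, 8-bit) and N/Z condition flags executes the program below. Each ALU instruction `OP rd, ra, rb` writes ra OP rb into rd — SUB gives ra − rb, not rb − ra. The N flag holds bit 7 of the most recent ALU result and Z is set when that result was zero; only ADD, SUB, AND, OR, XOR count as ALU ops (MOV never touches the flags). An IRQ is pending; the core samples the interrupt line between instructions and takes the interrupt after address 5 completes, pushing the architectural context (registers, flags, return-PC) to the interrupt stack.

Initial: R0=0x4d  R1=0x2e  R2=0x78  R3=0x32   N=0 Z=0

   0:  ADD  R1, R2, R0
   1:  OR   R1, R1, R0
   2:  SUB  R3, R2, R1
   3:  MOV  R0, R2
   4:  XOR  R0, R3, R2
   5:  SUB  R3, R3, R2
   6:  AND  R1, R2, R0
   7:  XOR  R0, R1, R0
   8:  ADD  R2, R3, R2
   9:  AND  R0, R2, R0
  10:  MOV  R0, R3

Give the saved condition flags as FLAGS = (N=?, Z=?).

FLAGS = (N=0, Z=0)

after  0: R0=0x4d R1=0xc5 R2=0x78 R3=0x32  N=1 Z=0
after  1: R0=0x4d R1=0xcd R2=0x78 R3=0x32  N=1 Z=0
after  2: R0=0x4d R1=0xcd R2=0x78 R3=0xab  N=1 Z=0
after  3: R0=0x78 R1=0xcd R2=0x78 R3=0xab  N=1 Z=0
after  4: R0=0xd3 R1=0xcd R2=0x78 R3=0xab  N=1 Z=0
after  5: R0=0xd3 R1=0xcd R2=0x78 R3=0x33  N=0 Z=0
-- IRQ taken; context saved, return-PC = 6 --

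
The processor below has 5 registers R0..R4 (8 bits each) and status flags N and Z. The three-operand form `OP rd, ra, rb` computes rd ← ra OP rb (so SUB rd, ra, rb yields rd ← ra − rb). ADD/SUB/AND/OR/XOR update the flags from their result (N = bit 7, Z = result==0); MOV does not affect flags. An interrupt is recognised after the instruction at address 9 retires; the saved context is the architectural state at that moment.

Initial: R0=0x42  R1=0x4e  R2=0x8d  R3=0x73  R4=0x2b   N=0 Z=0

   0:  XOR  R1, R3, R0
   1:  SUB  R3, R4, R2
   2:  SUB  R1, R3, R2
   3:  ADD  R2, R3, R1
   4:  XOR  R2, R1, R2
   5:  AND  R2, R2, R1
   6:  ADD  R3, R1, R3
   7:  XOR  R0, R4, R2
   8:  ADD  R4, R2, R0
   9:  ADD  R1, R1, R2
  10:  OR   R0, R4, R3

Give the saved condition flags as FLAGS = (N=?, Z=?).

after  0: R0=0x42 R1=0x31 R2=0x8d R3=0x73 R4=0x2b  N=0 Z=0
after  1: R0=0x42 R1=0x31 R2=0x8d R3=0x9e R4=0x2b  N=1 Z=0
after  2: R0=0x42 R1=0x11 R2=0x8d R3=0x9e R4=0x2b  N=0 Z=0
after  3: R0=0x42 R1=0x11 R2=0xaf R3=0x9e R4=0x2b  N=1 Z=0
after  4: R0=0x42 R1=0x11 R2=0xbe R3=0x9e R4=0x2b  N=1 Z=0
after  5: R0=0x42 R1=0x11 R2=0x10 R3=0x9e R4=0x2b  N=0 Z=0
after  6: R0=0x42 R1=0x11 R2=0x10 R3=0xaf R4=0x2b  N=1 Z=0
after  7: R0=0x3b R1=0x11 R2=0x10 R3=0xaf R4=0x2b  N=0 Z=0
after  8: R0=0x3b R1=0x11 R2=0x10 R3=0xaf R4=0x4b  N=0 Z=0
after  9: R0=0x3b R1=0x21 R2=0x10 R3=0xaf R4=0x4b  N=0 Z=0
-- IRQ taken; context saved, return-PC = 10 --

FLAGS = (N=0, Z=0)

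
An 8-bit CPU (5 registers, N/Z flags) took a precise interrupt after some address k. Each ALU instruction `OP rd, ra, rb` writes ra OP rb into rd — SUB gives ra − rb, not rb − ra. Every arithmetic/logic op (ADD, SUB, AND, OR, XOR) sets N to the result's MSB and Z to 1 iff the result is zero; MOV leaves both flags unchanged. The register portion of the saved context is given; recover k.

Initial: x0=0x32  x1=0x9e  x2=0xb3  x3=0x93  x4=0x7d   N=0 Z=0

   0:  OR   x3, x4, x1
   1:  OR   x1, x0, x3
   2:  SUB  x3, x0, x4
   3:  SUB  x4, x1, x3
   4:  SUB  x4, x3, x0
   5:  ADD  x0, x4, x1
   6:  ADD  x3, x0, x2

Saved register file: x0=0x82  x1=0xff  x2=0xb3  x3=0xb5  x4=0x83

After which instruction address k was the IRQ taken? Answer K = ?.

K = 5

after  0: x0=0x32 x1=0x9e x2=0xb3 x3=0xff x4=0x7d  N=1 Z=0
after  1: x0=0x32 x1=0xff x2=0xb3 x3=0xff x4=0x7d  N=1 Z=0
after  2: x0=0x32 x1=0xff x2=0xb3 x3=0xb5 x4=0x7d  N=1 Z=0
after  3: x0=0x32 x1=0xff x2=0xb3 x3=0xb5 x4=0x4a  N=0 Z=0
after  4: x0=0x32 x1=0xff x2=0xb3 x3=0xb5 x4=0x83  N=1 Z=0
after  5: x0=0x82 x1=0xff x2=0xb3 x3=0xb5 x4=0x83  N=1 Z=0
-- IRQ taken; context saved, return-PC = 6 --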